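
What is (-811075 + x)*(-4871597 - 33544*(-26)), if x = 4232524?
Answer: -13683924467397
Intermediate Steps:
(-811075 + x)*(-4871597 - 33544*(-26)) = (-811075 + 4232524)*(-4871597 - 33544*(-26)) = 3421449*(-4871597 + 872144) = 3421449*(-3999453) = -13683924467397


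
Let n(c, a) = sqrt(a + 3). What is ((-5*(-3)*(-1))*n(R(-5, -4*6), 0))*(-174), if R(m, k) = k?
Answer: 2610*sqrt(3) ≈ 4520.7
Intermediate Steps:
n(c, a) = sqrt(3 + a)
((-5*(-3)*(-1))*n(R(-5, -4*6), 0))*(-174) = ((-5*(-3)*(-1))*sqrt(3 + 0))*(-174) = ((15*(-1))*sqrt(3))*(-174) = -15*sqrt(3)*(-174) = 2610*sqrt(3)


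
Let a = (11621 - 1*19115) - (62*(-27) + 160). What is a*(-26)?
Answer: 155480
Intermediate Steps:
a = -5980 (a = (11621 - 19115) - (-1674 + 160) = -7494 - 1*(-1514) = -7494 + 1514 = -5980)
a*(-26) = -5980*(-26) = 155480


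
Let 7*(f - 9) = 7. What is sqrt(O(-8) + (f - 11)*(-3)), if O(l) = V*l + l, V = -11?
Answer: sqrt(83) ≈ 9.1104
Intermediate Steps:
f = 10 (f = 9 + (1/7)*7 = 9 + 1 = 10)
O(l) = -10*l (O(l) = -11*l + l = -10*l)
sqrt(O(-8) + (f - 11)*(-3)) = sqrt(-10*(-8) + (10 - 11)*(-3)) = sqrt(80 - 1*(-3)) = sqrt(80 + 3) = sqrt(83)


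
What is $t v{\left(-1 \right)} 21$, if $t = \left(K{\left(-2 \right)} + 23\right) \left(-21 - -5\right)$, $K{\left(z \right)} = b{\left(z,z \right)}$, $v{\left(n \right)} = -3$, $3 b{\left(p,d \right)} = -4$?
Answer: $21840$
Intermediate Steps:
$b{\left(p,d \right)} = - \frac{4}{3}$ ($b{\left(p,d \right)} = \frac{1}{3} \left(-4\right) = - \frac{4}{3}$)
$K{\left(z \right)} = - \frac{4}{3}$
$t = - \frac{1040}{3}$ ($t = \left(- \frac{4}{3} + 23\right) \left(-21 - -5\right) = \frac{65 \left(-21 + \left(-5 + 10\right)\right)}{3} = \frac{65 \left(-21 + 5\right)}{3} = \frac{65}{3} \left(-16\right) = - \frac{1040}{3} \approx -346.67$)
$t v{\left(-1 \right)} 21 = \left(- \frac{1040}{3}\right) \left(-3\right) 21 = 1040 \cdot 21 = 21840$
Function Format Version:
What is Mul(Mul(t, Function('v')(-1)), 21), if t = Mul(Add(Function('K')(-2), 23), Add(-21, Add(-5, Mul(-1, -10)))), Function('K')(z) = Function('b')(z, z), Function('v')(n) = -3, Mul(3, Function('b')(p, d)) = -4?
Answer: 21840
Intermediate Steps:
Function('b')(p, d) = Rational(-4, 3) (Function('b')(p, d) = Mul(Rational(1, 3), -4) = Rational(-4, 3))
Function('K')(z) = Rational(-4, 3)
t = Rational(-1040, 3) (t = Mul(Add(Rational(-4, 3), 23), Add(-21, Add(-5, Mul(-1, -10)))) = Mul(Rational(65, 3), Add(-21, Add(-5, 10))) = Mul(Rational(65, 3), Add(-21, 5)) = Mul(Rational(65, 3), -16) = Rational(-1040, 3) ≈ -346.67)
Mul(Mul(t, Function('v')(-1)), 21) = Mul(Mul(Rational(-1040, 3), -3), 21) = Mul(1040, 21) = 21840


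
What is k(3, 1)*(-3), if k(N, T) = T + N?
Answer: -12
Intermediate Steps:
k(N, T) = N + T
k(3, 1)*(-3) = (3 + 1)*(-3) = 4*(-3) = -12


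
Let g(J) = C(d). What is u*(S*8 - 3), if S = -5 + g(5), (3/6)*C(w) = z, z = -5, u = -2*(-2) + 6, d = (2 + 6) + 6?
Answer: -1230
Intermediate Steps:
d = 14 (d = 8 + 6 = 14)
u = 10 (u = 4 + 6 = 10)
C(w) = -10 (C(w) = 2*(-5) = -10)
g(J) = -10
S = -15 (S = -5 - 10 = -15)
u*(S*8 - 3) = 10*(-15*8 - 3) = 10*(-120 - 3) = 10*(-123) = -1230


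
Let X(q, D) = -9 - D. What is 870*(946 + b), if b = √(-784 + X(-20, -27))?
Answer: 823020 + 870*I*√766 ≈ 8.2302e+5 + 24079.0*I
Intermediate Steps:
b = I*√766 (b = √(-784 + (-9 - 1*(-27))) = √(-784 + (-9 + 27)) = √(-784 + 18) = √(-766) = I*√766 ≈ 27.677*I)
870*(946 + b) = 870*(946 + I*√766) = 823020 + 870*I*√766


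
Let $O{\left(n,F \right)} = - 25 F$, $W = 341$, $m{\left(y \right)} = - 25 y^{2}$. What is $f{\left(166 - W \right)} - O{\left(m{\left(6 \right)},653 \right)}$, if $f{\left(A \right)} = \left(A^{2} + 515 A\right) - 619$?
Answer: $-43794$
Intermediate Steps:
$f{\left(A \right)} = -619 + A^{2} + 515 A$
$f{\left(166 - W \right)} - O{\left(m{\left(6 \right)},653 \right)} = \left(-619 + \left(166 - 341\right)^{2} + 515 \left(166 - 341\right)\right) - \left(-25\right) 653 = \left(-619 + \left(166 - 341\right)^{2} + 515 \left(166 - 341\right)\right) - -16325 = \left(-619 + \left(-175\right)^{2} + 515 \left(-175\right)\right) + 16325 = \left(-619 + 30625 - 90125\right) + 16325 = -60119 + 16325 = -43794$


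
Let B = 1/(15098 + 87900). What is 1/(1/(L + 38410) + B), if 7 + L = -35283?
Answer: 160676880/53059 ≈ 3028.3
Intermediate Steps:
L = -35290 (L = -7 - 35283 = -35290)
B = 1/102998 ≈ 9.7089e-6
1/(1/(L + 38410) + B) = 1/(1/(-35290 + 38410) + 1/102998) = 1/(1/3120 + 1/102998) = 1/(53059/160676880) = 160676880/53059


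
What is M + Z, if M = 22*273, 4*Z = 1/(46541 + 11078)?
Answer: 1384238857/230476 ≈ 6006.0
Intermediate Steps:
Z = 1/230476 (Z = 1/(4*(46541 + 11078)) = (¼)/57619 = (¼)*(1/57619) = 1/230476 ≈ 4.3388e-6)
M = 6006
M + Z = 6006 + 1/230476 = 1384238857/230476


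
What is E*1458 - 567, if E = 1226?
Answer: 1786941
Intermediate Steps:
E*1458 - 567 = 1226*1458 - 567 = 1787508 - 567 = 1786941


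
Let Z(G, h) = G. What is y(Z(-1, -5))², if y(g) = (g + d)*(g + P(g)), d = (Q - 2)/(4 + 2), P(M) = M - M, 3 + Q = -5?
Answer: 64/9 ≈ 7.1111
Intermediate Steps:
Q = -8 (Q = -3 - 5 = -8)
P(M) = 0
d = -5/3 (d = (-8 - 2)/(4 + 2) = -10/6 = -10*⅙ = -5/3 ≈ -1.6667)
y(g) = g*(-5/3 + g) (y(g) = (g - 5/3)*(g + 0) = (-5/3 + g)*g = g*(-5/3 + g))
y(Z(-1, -5))² = ((⅓)*(-1)*(-5 + 3*(-1)))² = ((⅓)*(-1)*(-5 - 3))² = ((⅓)*(-1)*(-8))² = (8/3)² = 64/9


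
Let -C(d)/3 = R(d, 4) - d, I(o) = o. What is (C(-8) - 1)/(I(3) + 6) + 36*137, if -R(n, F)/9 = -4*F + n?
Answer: 43715/9 ≈ 4857.2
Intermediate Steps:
R(n, F) = -9*n + 36*F (R(n, F) = -9*(-4*F + n) = -9*(n - 4*F) = -9*n + 36*F)
C(d) = -432 + 30*d (C(d) = -3*((-9*d + 36*4) - d) = -3*((-9*d + 144) - d) = -3*((144 - 9*d) - d) = -3*(144 - 10*d) = -432 + 30*d)
(C(-8) - 1)/(I(3) + 6) + 36*137 = ((-432 + 30*(-8)) - 1)/(3 + 6) + 36*137 = ((-432 - 240) - 1)/9 + 4932 = (-672 - 1)*(1/9) + 4932 = -673*1/9 + 4932 = -673/9 + 4932 = 43715/9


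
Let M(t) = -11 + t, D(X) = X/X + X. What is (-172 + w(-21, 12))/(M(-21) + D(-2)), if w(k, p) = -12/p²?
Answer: 2065/396 ≈ 5.2146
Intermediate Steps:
D(X) = 1 + X
w(k, p) = -12/p²
(-172 + w(-21, 12))/(M(-21) + D(-2)) = (-172 - 12/12²)/((-11 - 21) + (1 - 2)) = (-172 - 12*1/144)/(-32 - 1) = (-172 - 1/12)/(-33) = -2065/12*(-1/33) = 2065/396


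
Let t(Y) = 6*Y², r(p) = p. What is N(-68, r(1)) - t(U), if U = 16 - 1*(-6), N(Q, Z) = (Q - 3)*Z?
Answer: -2975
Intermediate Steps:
N(Q, Z) = Z*(-3 + Q) (N(Q, Z) = (-3 + Q)*Z = Z*(-3 + Q))
U = 22 (U = 16 + 6 = 22)
N(-68, r(1)) - t(U) = 1*(-3 - 68) - 6*22² = 1*(-71) - 6*484 = -71 - 1*2904 = -71 - 2904 = -2975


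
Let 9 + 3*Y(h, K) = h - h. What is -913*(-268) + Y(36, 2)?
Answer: 244681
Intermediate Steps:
Y(h, K) = -3 (Y(h, K) = -3 + (h - h)/3 = -3 + (1/3)*0 = -3 + 0 = -3)
-913*(-268) + Y(36, 2) = -913*(-268) - 3 = 244684 - 3 = 244681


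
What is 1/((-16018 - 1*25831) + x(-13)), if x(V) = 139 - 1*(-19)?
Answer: -1/41691 ≈ -2.3986e-5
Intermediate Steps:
x(V) = 158 (x(V) = 139 + 19 = 158)
1/((-16018 - 1*25831) + x(-13)) = 1/((-16018 - 1*25831) + 158) = 1/((-16018 - 25831) + 158) = 1/(-41849 + 158) = 1/(-41691) = -1/41691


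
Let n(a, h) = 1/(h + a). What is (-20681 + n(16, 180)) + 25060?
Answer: 858285/196 ≈ 4379.0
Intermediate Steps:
n(a, h) = 1/(a + h)
(-20681 + n(16, 180)) + 25060 = (-20681 + 1/(16 + 180)) + 25060 = (-20681 + 1/196) + 25060 = -4053475/196 + 25060 = 858285/196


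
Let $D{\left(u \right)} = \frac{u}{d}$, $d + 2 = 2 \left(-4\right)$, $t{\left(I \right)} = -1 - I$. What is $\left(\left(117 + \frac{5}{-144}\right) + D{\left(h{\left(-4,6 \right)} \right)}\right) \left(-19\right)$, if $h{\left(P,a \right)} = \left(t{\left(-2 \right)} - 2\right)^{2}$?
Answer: $- \frac{1598717}{720} \approx -2220.4$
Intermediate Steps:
$d = -10$ ($d = -2 + 2 \left(-4\right) = -2 - 8 = -10$)
$h{\left(P,a \right)} = 1$ ($h{\left(P,a \right)} = \left(\left(-1 - -2\right) - 2\right)^{2} = \left(\left(-1 + 2\right) - 2\right)^{2} = \left(1 - 2\right)^{2} = \left(-1\right)^{2} = 1$)
$D{\left(u \right)} = - \frac{u}{10}$ ($D{\left(u \right)} = \frac{u}{-10} = u \left(- \frac{1}{10}\right) = - \frac{u}{10}$)
$\left(\left(117 + \frac{5}{-144}\right) + D{\left(h{\left(-4,6 \right)} \right)}\right) \left(-19\right) = \left(\left(117 + \frac{5}{-144}\right) - \frac{1}{10}\right) \left(-19\right) = \left(\left(117 + 5 \left(- \frac{1}{144}\right)\right) - \frac{1}{10}\right) \left(-19\right) = \left(\left(117 - \frac{5}{144}\right) - \frac{1}{10}\right) \left(-19\right) = \left(\frac{16843}{144} - \frac{1}{10}\right) \left(-19\right) = \frac{84143}{720} \left(-19\right) = - \frac{1598717}{720}$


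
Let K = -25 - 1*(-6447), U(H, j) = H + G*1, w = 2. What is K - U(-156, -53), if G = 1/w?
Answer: 13155/2 ≈ 6577.5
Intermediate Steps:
G = 1/2 ≈ 0.50000
U(H, j) = 1/2 + H (U(H, j) = H + (1/2)*1 = H + 1/2 = 1/2 + H)
K = 6422 (K = -25 + 6447 = 6422)
K - U(-156, -53) = 6422 - (1/2 - 156) = 6422 - 1*(-311/2) = 6422 + 311/2 = 13155/2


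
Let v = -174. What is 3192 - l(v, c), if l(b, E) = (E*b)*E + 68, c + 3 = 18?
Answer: 42274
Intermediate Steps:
c = 15 (c = -3 + 18 = 15)
l(b, E) = 68 + b*E**2 (l(b, E) = b*E**2 + 68 = 68 + b*E**2)
3192 - l(v, c) = 3192 - (68 - 174*15**2) = 3192 - (68 - 174*225) = 3192 - (68 - 39150) = 3192 - 1*(-39082) = 3192 + 39082 = 42274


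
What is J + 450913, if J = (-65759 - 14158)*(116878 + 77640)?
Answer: -15544844093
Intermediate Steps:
J = -15545295006 (J = -79917*194518 = -15545295006)
J + 450913 = -15545295006 + 450913 = -15544844093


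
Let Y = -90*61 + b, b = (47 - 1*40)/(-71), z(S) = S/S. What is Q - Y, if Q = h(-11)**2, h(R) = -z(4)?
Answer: 389868/71 ≈ 5491.1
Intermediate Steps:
z(S) = 1
h(R) = -1 (h(R) = -1*1 = -1)
b = -7/71 (b = (47 - 40)*(-1/71) = 7*(-1/71) = -7/71 ≈ -0.098592)
Y = -389797/71 (Y = -90*61 - 7/71 = -5490 - 7/71 = -389797/71 ≈ -5490.1)
Q = 1 (Q = (-1)**2 = 1)
Q - Y = 1 - 1*(-389797/71) = 1 + 389797/71 = 389868/71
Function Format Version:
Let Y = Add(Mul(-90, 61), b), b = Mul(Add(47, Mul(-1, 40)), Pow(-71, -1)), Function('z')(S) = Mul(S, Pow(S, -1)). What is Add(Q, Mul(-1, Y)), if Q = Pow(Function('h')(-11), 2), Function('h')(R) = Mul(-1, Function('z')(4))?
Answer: Rational(389868, 71) ≈ 5491.1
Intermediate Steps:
Function('z')(S) = 1
Function('h')(R) = -1 (Function('h')(R) = Mul(-1, 1) = -1)
b = Rational(-7, 71) (b = Mul(Add(47, -40), Rational(-1, 71)) = Mul(7, Rational(-1, 71)) = Rational(-7, 71) ≈ -0.098592)
Y = Rational(-389797, 71) (Y = Add(Mul(-90, 61), Rational(-7, 71)) = Add(-5490, Rational(-7, 71)) = Rational(-389797, 71) ≈ -5490.1)
Q = 1 (Q = Pow(-1, 2) = 1)
Add(Q, Mul(-1, Y)) = Add(1, Mul(-1, Rational(-389797, 71))) = Add(1, Rational(389797, 71)) = Rational(389868, 71)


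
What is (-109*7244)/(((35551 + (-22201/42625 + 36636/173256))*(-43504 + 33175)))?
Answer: 44175724811000/20544002703508443 ≈ 0.0021503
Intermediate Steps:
(-109*7244)/(((35551 + (-22201/42625 + 36636/173256))*(-43504 + 33175))) = -789596*(-1/(10329*(35551 + (-22201*1/42625 + 36636*(1/173256))))) = -789596*(-1/(10329*(35551 + (-22201/42625 + 3053/14438)))) = -789596*(-1/(10329*(35551 - 190403913/615419750))) = -789596/((21878597128337/615419750)*(-10329)) = -789596/(-20544002703508443/55947250) = -789596*(-55947250/20544002703508443) = 44175724811000/20544002703508443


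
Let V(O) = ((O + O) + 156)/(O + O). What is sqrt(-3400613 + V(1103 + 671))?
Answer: I*sqrt(2675496068035)/887 ≈ 1844.1*I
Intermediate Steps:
V(O) = (156 + 2*O)/(2*O) (V(O) = (2*O + 156)/((2*O)) = (156 + 2*O)*(1/(2*O)) = (156 + 2*O)/(2*O))
sqrt(-3400613 + V(1103 + 671)) = sqrt(-3400613 + (78 + (1103 + 671))/(1103 + 671)) = sqrt(-3400613 + (78 + 1774)/1774) = sqrt(-3400613 + (1/1774)*1852) = sqrt(-3400613 + 926/887) = sqrt(-3016342805/887) = I*sqrt(2675496068035)/887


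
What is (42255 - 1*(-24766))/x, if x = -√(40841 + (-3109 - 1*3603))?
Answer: -67021*√34129/34129 ≈ -362.78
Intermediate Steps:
x = -√34129 (x = -√(40841 + (-3109 - 3603)) = -√(40841 - 6712) = -√34129 ≈ -184.74)
(42255 - 1*(-24766))/x = (42255 - 1*(-24766))/((-√34129)) = (42255 + 24766)*(-√34129/34129) = 67021*(-√34129/34129) = -67021*√34129/34129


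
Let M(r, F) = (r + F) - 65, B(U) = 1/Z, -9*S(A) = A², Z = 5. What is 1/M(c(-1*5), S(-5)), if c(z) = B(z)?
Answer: -45/3041 ≈ -0.014798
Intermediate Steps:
S(A) = -A²/9
B(U) = ⅕ (B(U) = 1/5 = ⅕)
c(z) = ⅕
M(r, F) = -65 + F + r (M(r, F) = (F + r) - 65 = -65 + F + r)
1/M(c(-1*5), S(-5)) = 1/(-65 - ⅑*(-5)² + ⅕) = 1/(-65 - ⅑*25 + ⅕) = 1/(-65 - 25/9 + ⅕) = 1/(-3041/45) = -45/3041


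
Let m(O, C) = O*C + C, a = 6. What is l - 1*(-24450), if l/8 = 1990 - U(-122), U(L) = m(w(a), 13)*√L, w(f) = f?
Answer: 40370 - 728*I*√122 ≈ 40370.0 - 8041.0*I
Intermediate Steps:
m(O, C) = C + C*O (m(O, C) = C*O + C = C + C*O)
U(L) = 91*√L (U(L) = (13*(1 + 6))*√L = (13*7)*√L = 91*√L)
l = 15920 - 728*I*√122 (l = 8*(1990 - 91*√(-122)) = 8*(1990 - 91*I*√122) = 15920 - 728*I*√122 ≈ 15920.0 - 8041.0*I)
l - 1*(-24450) = (15920 - 728*I*√122) - 1*(-24450) = (15920 - 728*I*√122) + 24450 = 40370 - 728*I*√122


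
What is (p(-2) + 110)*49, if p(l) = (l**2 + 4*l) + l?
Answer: 5096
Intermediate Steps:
p(l) = l**2 + 5*l
(p(-2) + 110)*49 = (-2*(5 - 2) + 110)*49 = (-2*3 + 110)*49 = (-6 + 110)*49 = 104*49 = 5096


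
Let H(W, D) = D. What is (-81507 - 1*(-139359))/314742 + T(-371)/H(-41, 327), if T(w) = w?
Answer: -16308613/17153439 ≈ -0.95075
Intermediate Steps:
(-81507 - 1*(-139359))/314742 + T(-371)/H(-41, 327) = (-81507 - 1*(-139359))/314742 - 371/327 = (-81507 + 139359)*(1/314742) - 371*1/327 = 57852*(1/314742) - 371/327 = 9642/52457 - 371/327 = -16308613/17153439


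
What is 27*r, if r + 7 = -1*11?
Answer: -486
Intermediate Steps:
r = -18 (r = -7 - 1*11 = -7 - 11 = -18)
27*r = 27*(-18) = -486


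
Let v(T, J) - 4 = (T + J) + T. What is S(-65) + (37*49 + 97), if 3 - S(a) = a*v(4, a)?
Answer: -1532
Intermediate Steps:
v(T, J) = 4 + J + 2*T (v(T, J) = 4 + ((T + J) + T) = 4 + ((J + T) + T) = 4 + (J + 2*T) = 4 + J + 2*T)
S(a) = 3 - a*(12 + a) (S(a) = 3 - a*(4 + a + 2*4) = 3 - a*(4 + a + 8) = 3 - a*(12 + a))
S(-65) + (37*49 + 97) = (3 - 1*(-65)*(12 - 65)) + (37*49 + 97) = (3 - 1*(-65)*(-53)) + (1813 + 97) = (3 - 3445) + 1910 = -3442 + 1910 = -1532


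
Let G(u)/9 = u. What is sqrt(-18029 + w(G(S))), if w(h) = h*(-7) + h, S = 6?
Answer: I*sqrt(18353) ≈ 135.47*I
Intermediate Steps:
G(u) = 9*u
w(h) = -6*h (w(h) = -7*h + h = -6*h)
sqrt(-18029 + w(G(S))) = sqrt(-18029 - 54*6) = sqrt(-18029 - 6*54) = sqrt(-18029 - 324) = sqrt(-18353) = I*sqrt(18353)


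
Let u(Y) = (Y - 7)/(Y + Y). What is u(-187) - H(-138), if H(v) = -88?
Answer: 16553/187 ≈ 88.519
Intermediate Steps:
u(Y) = (-7 + Y)/(2*Y) (u(Y) = (-7 + Y)/((2*Y)) = (-7 + Y)*(1/(2*Y)) = (-7 + Y)/(2*Y))
u(-187) - H(-138) = (½)*(-7 - 187)/(-187) - 1*(-88) = (½)*(-1/187)*(-194) + 88 = 97/187 + 88 = 16553/187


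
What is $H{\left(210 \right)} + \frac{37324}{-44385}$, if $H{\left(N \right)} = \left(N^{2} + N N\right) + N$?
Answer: $\frac{3924040526}{44385} \approx 88409.0$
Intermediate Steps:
$H{\left(N \right)} = N + 2 N^{2}$ ($H{\left(N \right)} = \left(N^{2} + N^{2}\right) + N = 2 N^{2} + N = N + 2 N^{2}$)
$H{\left(210 \right)} + \frac{37324}{-44385} = 210 \left(1 + 2 \cdot 210\right) + \frac{37324}{-44385} = 210 \left(1 + 420\right) + 37324 \left(- \frac{1}{44385}\right) = 210 \cdot 421 - \frac{37324}{44385} = 88410 - \frac{37324}{44385} = \frac{3924040526}{44385}$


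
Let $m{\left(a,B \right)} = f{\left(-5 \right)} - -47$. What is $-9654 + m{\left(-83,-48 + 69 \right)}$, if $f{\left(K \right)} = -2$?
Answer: $-9609$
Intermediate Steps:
$m{\left(a,B \right)} = 45$ ($m{\left(a,B \right)} = -2 - -47 = -2 + 47 = 45$)
$-9654 + m{\left(-83,-48 + 69 \right)} = -9654 + 45 = -9609$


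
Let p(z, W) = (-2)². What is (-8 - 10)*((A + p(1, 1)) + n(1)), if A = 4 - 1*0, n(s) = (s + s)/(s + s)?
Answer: -162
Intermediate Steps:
p(z, W) = 4
n(s) = 1 (n(s) = (2*s)/((2*s)) = (2*s)*(1/(2*s)) = 1)
A = 4 (A = 4 + 0 = 4)
(-8 - 10)*((A + p(1, 1)) + n(1)) = (-8 - 10)*((4 + 4) + 1) = -18*(8 + 1) = -18*9 = -162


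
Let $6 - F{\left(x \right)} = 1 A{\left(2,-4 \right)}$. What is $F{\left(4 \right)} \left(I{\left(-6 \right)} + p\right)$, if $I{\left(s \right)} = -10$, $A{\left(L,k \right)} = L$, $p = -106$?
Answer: $-464$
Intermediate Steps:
$F{\left(x \right)} = 4$ ($F{\left(x \right)} = 6 - 1 \cdot 2 = 6 - 2 = 4$)
$F{\left(4 \right)} \left(I{\left(-6 \right)} + p\right) = 4 \left(-10 - 106\right) = 4 \left(-116\right) = -464$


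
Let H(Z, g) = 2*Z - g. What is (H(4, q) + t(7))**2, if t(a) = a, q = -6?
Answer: 441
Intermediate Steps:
H(Z, g) = -g + 2*Z
(H(4, q) + t(7))**2 = ((-1*(-6) + 2*4) + 7)**2 = ((6 + 8) + 7)**2 = (14 + 7)**2 = 21**2 = 441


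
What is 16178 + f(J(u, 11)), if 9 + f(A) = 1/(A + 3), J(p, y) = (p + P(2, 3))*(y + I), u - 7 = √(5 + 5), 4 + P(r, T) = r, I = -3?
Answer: 19548364/1209 - 8*√10/1209 ≈ 16169.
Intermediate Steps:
P(r, T) = -4 + r
u = 7 + √10 (u = 7 + √(5 + 5) = 7 + √10 ≈ 10.162)
J(p, y) = (-3 + y)*(-2 + p) (J(p, y) = (p + (-4 + 2))*(y - 3) = (p - 2)*(-3 + y) = (-2 + p)*(-3 + y) = (-3 + y)*(-2 + p))
f(A) = -9 + 1/(3 + A) (f(A) = -9 + 1/(A + 3) = -9 + 1/(3 + A))
16178 + f(J(u, 11)) = 16178 + (-26 - 9*(6 - 3*(7 + √10) - 2*11 + (7 + √10)*11))/(3 + (6 - 3*(7 + √10) - 2*11 + (7 + √10)*11)) = 16178 + (-26 - 9*(6 + (-21 - 3*√10) - 22 + (77 + 11*√10)))/(3 + (6 + (-21 - 3*√10) - 22 + (77 + 11*√10))) = 16178 + (-26 - 9*(40 + 8*√10))/(3 + (40 + 8*√10)) = 16178 + (-26 + (-360 - 72*√10))/(43 + 8*√10) = 16178 + (-386 - 72*√10)/(43 + 8*√10)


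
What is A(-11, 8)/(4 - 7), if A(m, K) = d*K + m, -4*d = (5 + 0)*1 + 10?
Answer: 41/3 ≈ 13.667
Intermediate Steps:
d = -15/4 (d = -((5 + 0)*1 + 10)/4 = -(5*1 + 10)/4 = -(5 + 10)/4 = -¼*15 = -15/4 ≈ -3.7500)
A(m, K) = m - 15*K/4 (A(m, K) = -15*K/4 + m = m - 15*K/4)
A(-11, 8)/(4 - 7) = (-11 - 15/4*8)/(4 - 7) = (-11 - 30)/(-3) = -41*(-⅓) = 41/3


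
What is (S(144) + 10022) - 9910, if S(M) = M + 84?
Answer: 340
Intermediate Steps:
S(M) = 84 + M
(S(144) + 10022) - 9910 = ((84 + 144) + 10022) - 9910 = (228 + 10022) - 9910 = 10250 - 9910 = 340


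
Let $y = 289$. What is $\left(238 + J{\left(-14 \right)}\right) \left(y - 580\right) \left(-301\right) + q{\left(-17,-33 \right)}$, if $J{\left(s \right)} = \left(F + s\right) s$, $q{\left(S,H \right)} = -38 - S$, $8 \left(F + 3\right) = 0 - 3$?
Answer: $\frac{168612591}{4} \approx 4.2153 \cdot 10^{7}$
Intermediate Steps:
$F = - \frac{27}{8}$ ($F = -3 + \frac{0 - 3}{8} = -3 + \frac{1}{8} \left(-3\right) = -3 - \frac{3}{8} = - \frac{27}{8} \approx -3.375$)
$J{\left(s \right)} = s \left(- \frac{27}{8} + s\right)$ ($J{\left(s \right)} = \left(- \frac{27}{8} + s\right) s = s \left(- \frac{27}{8} + s\right)$)
$\left(238 + J{\left(-14 \right)}\right) \left(y - 580\right) \left(-301\right) + q{\left(-17,-33 \right)} = \left(238 + \frac{1}{8} \left(-14\right) \left(-27 + 8 \left(-14\right)\right)\right) \left(289 - 580\right) \left(-301\right) - 21 = \left(238 + \frac{1}{8} \left(-14\right) \left(-27 - 112\right)\right) \left(-291\right) \left(-301\right) + \left(-38 + 17\right) = \left(238 + \frac{1}{8} \left(-14\right) \left(-139\right)\right) \left(-291\right) \left(-301\right) - 21 = \left(238 + \frac{973}{4}\right) \left(-291\right) \left(-301\right) - 21 = \frac{1925}{4} \left(-291\right) \left(-301\right) - 21 = \left(- \frac{560175}{4}\right) \left(-301\right) - 21 = \frac{168612675}{4} - 21 = \frac{168612591}{4}$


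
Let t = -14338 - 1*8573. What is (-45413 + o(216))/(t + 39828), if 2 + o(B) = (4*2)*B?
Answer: -43687/16917 ≈ -2.5824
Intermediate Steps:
t = -22911 (t = -14338 - 8573 = -22911)
o(B) = -2 + 8*B (o(B) = -2 + (4*2)*B = -2 + 8*B)
(-45413 + o(216))/(t + 39828) = (-45413 + (-2 + 8*216))/(-22911 + 39828) = (-45413 + (-2 + 1728))/16917 = (-45413 + 1726)*(1/16917) = -43687*1/16917 = -43687/16917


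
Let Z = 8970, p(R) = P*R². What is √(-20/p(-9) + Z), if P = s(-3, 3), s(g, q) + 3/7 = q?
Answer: 2*√1634765/27 ≈ 94.710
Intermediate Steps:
s(g, q) = -3/7 + q
P = 18/7 (P = -3/7 + 3 = 18/7 ≈ 2.5714)
p(R) = 18*R²/7
√(-20/p(-9) + Z) = √(-20/((18/7)*(-9)²) + 8970) = √(-20/((18/7)*81) + 8970) = √(-20/(1458/7) + 8970) = √((7/1458)*(-20) + 8970) = √(-70/729 + 8970) = √(6539060/729) = 2*√1634765/27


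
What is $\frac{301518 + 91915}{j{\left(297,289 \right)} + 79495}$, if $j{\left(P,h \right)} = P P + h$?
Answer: $\frac{393433}{167993} \approx 2.342$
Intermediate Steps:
$j{\left(P,h \right)} = h + P^{2}$ ($j{\left(P,h \right)} = P^{2} + h = h + P^{2}$)
$\frac{301518 + 91915}{j{\left(297,289 \right)} + 79495} = \frac{301518 + 91915}{\left(289 + 297^{2}\right) + 79495} = \frac{393433}{\left(289 + 88209\right) + 79495} = \frac{393433}{88498 + 79495} = \frac{393433}{167993}$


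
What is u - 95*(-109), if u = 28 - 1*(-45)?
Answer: 10428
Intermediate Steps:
u = 73 (u = 28 + 45 = 73)
u - 95*(-109) = 73 - 95*(-109) = 73 + 10355 = 10428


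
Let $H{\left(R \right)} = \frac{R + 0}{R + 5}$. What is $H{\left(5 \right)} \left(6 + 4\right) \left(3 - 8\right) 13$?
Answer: $-325$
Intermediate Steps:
$H{\left(R \right)} = \frac{R}{5 + R}$
$H{\left(5 \right)} \left(6 + 4\right) \left(3 - 8\right) 13 = \frac{5}{5 + 5} \left(6 + 4\right) \left(3 - 8\right) 13 = \frac{5}{10} \cdot 10 \left(-5\right) 13 = 5 \cdot \frac{1}{10} \left(-50\right) 13 = \frac{1}{2} \left(-50\right) 13 = \left(-25\right) 13 = -325$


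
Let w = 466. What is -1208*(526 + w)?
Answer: -1198336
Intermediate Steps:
-1208*(526 + w) = -1208*(526 + 466) = -1208*992 = -1198336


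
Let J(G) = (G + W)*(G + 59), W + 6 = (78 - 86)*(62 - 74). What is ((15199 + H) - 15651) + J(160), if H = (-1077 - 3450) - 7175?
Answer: 42596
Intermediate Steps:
W = 90 (W = -6 + (78 - 86)*(62 - 74) = -6 - 8*(-12) = -6 + 96 = 90)
H = -11702 (H = -4527 - 7175 = -11702)
J(G) = (59 + G)*(90 + G) (J(G) = (G + 90)*(G + 59) = (90 + G)*(59 + G) = (59 + G)*(90 + G))
((15199 + H) - 15651) + J(160) = ((15199 - 11702) - 15651) + (5310 + 160² + 149*160) = (3497 - 15651) + (5310 + 25600 + 23840) = -12154 + 54750 = 42596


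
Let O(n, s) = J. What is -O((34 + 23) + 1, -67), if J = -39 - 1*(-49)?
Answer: -10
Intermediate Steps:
J = 10 (J = -39 + 49 = 10)
O(n, s) = 10
-O((34 + 23) + 1, -67) = -1*10 = -10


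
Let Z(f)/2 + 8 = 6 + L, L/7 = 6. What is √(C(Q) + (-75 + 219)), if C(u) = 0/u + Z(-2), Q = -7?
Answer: 4*√14 ≈ 14.967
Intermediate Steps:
L = 42 (L = 7*6 = 42)
Z(f) = 80 (Z(f) = -16 + 2*(6 + 42) = -16 + 2*48 = -16 + 96 = 80)
C(u) = 80 (C(u) = 0/u + 80 = 0 + 80 = 80)
√(C(Q) + (-75 + 219)) = √(80 + (-75 + 219)) = √(80 + 144) = √224 = 4*√14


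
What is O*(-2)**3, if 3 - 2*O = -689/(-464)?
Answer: -703/116 ≈ -6.0603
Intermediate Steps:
O = 703/928 (O = 3/2 - (-689)/(2*(-464)) = 3/2 - (-689)*(-1)/(2*464) = 3/2 - 1/2*689/464 = 3/2 - 689/928 = 703/928 ≈ 0.75754)
O*(-2)**3 = (703/928)*(-2)**3 = (703/928)*(-8) = -703/116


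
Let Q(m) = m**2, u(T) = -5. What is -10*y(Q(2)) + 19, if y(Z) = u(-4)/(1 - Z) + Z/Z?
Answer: -23/3 ≈ -7.6667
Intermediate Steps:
y(Z) = 1 - 5/(1 - Z) (y(Z) = -5/(1 - Z) + Z/Z = -5/(1 - Z) + 1 = 1 - 5/(1 - Z))
-10*y(Q(2)) + 19 = -10*(4 + 2**2)/(-1 + 2**2) + 19 = -10*(4 + 4)/(-1 + 4) + 19 = -10*8/3 + 19 = -80/3 + 19 = -23/3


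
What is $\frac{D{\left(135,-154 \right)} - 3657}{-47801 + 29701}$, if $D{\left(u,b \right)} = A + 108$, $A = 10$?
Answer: $\frac{3539}{18100} \approx 0.19552$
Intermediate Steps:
$D{\left(u,b \right)} = 118$ ($D{\left(u,b \right)} = 10 + 108 = 118$)
$\frac{D{\left(135,-154 \right)} - 3657}{-47801 + 29701} = \frac{118 - 3657}{-47801 + 29701} = - \frac{3539}{-18100} = \left(-3539\right) \left(- \frac{1}{18100}\right) = \frac{3539}{18100}$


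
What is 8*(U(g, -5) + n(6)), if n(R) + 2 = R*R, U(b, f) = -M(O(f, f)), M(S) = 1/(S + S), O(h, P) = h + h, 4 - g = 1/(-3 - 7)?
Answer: 1362/5 ≈ 272.40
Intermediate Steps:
g = 41/10 (g = 4 - 1/(-3 - 7) = 4 - 1/(-10) = 4 - 1*(-⅒) = 4 + ⅒ = 41/10 ≈ 4.1000)
O(h, P) = 2*h
M(S) = 1/(2*S)
U(b, f) = -1/(4*f) (U(b, f) = -1/(2*(2*f)) = -1/(2*f)/2 = -1/(4*f))
n(R) = -2 + R² (n(R) = -2 + R*R = -2 + R²)
8*(U(g, -5) + n(6)) = 8*(-¼/(-5) + (-2 + 6²)) = 8*(-¼*(-⅕) + (-2 + 36)) = 8*(1/20 + 34) = 8*(681/20) = 1362/5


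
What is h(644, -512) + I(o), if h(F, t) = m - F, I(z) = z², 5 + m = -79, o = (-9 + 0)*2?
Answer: -404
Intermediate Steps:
o = -18 (o = -9*2 = -18)
m = -84 (m = -5 - 79 = -84)
h(F, t) = -84 - F
h(644, -512) + I(o) = (-84 - 1*644) + (-18)² = (-84 - 644) + 324 = -728 + 324 = -404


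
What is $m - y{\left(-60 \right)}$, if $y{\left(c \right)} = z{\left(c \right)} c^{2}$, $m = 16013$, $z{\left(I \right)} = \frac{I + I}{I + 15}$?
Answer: $6413$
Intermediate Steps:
$z{\left(I \right)} = \frac{2 I}{15 + I}$
$y{\left(c \right)} = \frac{2 c^{3}}{15 + c}$ ($y{\left(c \right)} = \frac{2 c}{15 + c} c^{2} = \frac{2 c^{3}}{15 + c}$)
$m - y{\left(-60 \right)} = 16013 - \frac{2 \left(-60\right)^{3}}{15 - 60} = 16013 - 2 \left(-216000\right) \frac{1}{-45} = 16013 - 2 \left(-216000\right) \left(- \frac{1}{45}\right) = 16013 - 9600 = 6413$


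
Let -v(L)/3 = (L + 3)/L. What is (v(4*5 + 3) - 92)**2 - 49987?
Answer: -21629487/529 ≈ -40888.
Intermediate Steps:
v(L) = -3*(3 + L)/L (v(L) = -3*(L + 3)/L = -3*(3 + L)/L)
(v(4*5 + 3) - 92)**2 - 49987 = ((-3 - 9/(4*5 + 3)) - 92)**2 - 49987 = ((-3 - 9/(20 + 3)) - 92)**2 - 49987 = ((-3 - 9/23) - 92)**2 - 49987 = (-78/23 - 92)**2 - 49987 = (-2194/23)**2 - 49987 = 4813636/529 - 49987 = -21629487/529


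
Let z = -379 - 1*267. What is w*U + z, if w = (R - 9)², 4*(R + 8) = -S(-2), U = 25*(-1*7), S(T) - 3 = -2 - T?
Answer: -892511/16 ≈ -55782.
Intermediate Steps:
S(T) = 1 - T (S(T) = 3 + (-2 - T) = 1 - T)
U = -175 (U = 25*(-7) = -175)
z = -646 (z = -379 - 267 = -646)
R = -35/4 (R = -8 + (-(1 - 1*(-2)))/4 = -8 + (-(1 + 2))/4 = -8 + (-1*3)/4 = -8 + (¼)*(-3) = -8 - ¾ = -35/4 ≈ -8.7500)
w = 5041/16 (w = (-35/4 - 9)² = (-71/4)² = 5041/16 ≈ 315.06)
w*U + z = (5041/16)*(-175) - 646 = -882175/16 - 646 = -892511/16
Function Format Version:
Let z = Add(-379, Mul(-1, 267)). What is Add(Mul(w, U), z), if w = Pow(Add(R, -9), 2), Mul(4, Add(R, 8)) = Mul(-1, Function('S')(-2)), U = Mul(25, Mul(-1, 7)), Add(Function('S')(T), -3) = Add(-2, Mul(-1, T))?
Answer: Rational(-892511, 16) ≈ -55782.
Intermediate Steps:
Function('S')(T) = Add(1, Mul(-1, T)) (Function('S')(T) = Add(3, Add(-2, Mul(-1, T))) = Add(1, Mul(-1, T)))
U = -175 (U = Mul(25, -7) = -175)
z = -646 (z = Add(-379, -267) = -646)
R = Rational(-35, 4) (R = Add(-8, Mul(Rational(1, 4), Mul(-1, Add(1, Mul(-1, -2))))) = Add(-8, Mul(Rational(1, 4), Mul(-1, Add(1, 2)))) = Add(-8, Mul(Rational(1, 4), Mul(-1, 3))) = Add(-8, Mul(Rational(1, 4), -3)) = Add(-8, Rational(-3, 4)) = Rational(-35, 4) ≈ -8.7500)
w = Rational(5041, 16) (w = Pow(Add(Rational(-35, 4), -9), 2) = Pow(Rational(-71, 4), 2) = Rational(5041, 16) ≈ 315.06)
Add(Mul(w, U), z) = Add(Mul(Rational(5041, 16), -175), -646) = Add(Rational(-882175, 16), -646) = Rational(-892511, 16)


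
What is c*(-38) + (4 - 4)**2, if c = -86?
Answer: 3268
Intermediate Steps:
c*(-38) + (4 - 4)**2 = -86*(-38) + (4 - 4)**2 = 3268 + 0**2 = 3268 + 0 = 3268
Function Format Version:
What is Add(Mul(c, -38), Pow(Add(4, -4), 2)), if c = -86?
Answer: 3268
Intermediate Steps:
Add(Mul(c, -38), Pow(Add(4, -4), 2)) = Add(Mul(-86, -38), Pow(Add(4, -4), 2)) = Add(3268, Pow(0, 2)) = Add(3268, 0) = 3268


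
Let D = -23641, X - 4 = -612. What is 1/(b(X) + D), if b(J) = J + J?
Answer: -1/24857 ≈ -4.0230e-5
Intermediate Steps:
X = -608 (X = 4 - 612 = -608)
b(J) = 2*J
1/(b(X) + D) = 1/(2*(-608) - 23641) = 1/(-1216 - 23641) = 1/(-24857) = -1/24857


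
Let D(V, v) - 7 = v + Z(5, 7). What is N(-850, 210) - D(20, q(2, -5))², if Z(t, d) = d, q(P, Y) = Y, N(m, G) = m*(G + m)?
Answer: 543919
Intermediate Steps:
D(V, v) = 14 + v (D(V, v) = 7 + (v + 7) = 7 + (7 + v) = 14 + v)
N(-850, 210) - D(20, q(2, -5))² = -850*(210 - 850) - (14 - 5)² = -850*(-640) - 1*9² = 544000 - 1*81 = 544000 - 81 = 543919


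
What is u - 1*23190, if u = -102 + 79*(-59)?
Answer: -27953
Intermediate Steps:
u = -4763 (u = -102 - 4661 = -4763)
u - 1*23190 = -4763 - 1*23190 = -4763 - 23190 = -27953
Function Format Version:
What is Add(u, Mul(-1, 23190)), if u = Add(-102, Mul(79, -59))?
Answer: -27953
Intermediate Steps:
u = -4763 (u = Add(-102, -4661) = -4763)
Add(u, Mul(-1, 23190)) = Add(-4763, Mul(-1, 23190)) = Add(-4763, -23190) = -27953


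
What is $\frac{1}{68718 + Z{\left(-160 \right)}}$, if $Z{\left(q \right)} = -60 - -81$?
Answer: $\frac{1}{68739} \approx 1.4548 \cdot 10^{-5}$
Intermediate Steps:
$Z{\left(q \right)} = 21$ ($Z{\left(q \right)} = -60 + 81 = 21$)
$\frac{1}{68718 + Z{\left(-160 \right)}} = \frac{1}{68718 + 21} = \frac{1}{68739}$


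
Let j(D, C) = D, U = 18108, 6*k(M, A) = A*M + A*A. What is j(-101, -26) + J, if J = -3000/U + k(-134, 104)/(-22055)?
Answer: -673221913/6656199 ≈ -101.14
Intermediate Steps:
k(M, A) = A²/6 + A*M/6 (k(M, A) = (A*M + A*A)/6 = (A*M + A²)/6 = (A² + A*M)/6 = A²/6 + A*M/6)
J = -945814/6656199 (J = -3000/18108 + ((⅙)*104*(104 - 134))/(-22055) = -3000*1/18108 + ((⅙)*104*(-30))*(-1/22055) = -250/1509 - 520*(-1/22055) = -250/1509 + 104/4411 = -945814/6656199 ≈ -0.14210)
j(-101, -26) + J = -101 - 945814/6656199 = -673221913/6656199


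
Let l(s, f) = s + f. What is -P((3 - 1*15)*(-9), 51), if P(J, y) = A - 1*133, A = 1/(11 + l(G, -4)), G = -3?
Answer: 531/4 ≈ 132.75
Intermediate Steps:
l(s, f) = f + s
A = 1/4 (A = 1/(11 + (-4 - 3)) = 1/(11 - 7) = 1/4 ≈ 0.25000)
P(J, y) = -531/4 (P(J, y) = 1/4 - 1*133 = 1/4 - 133 = -531/4)
-P((3 - 1*15)*(-9), 51) = -1*(-531/4) = 531/4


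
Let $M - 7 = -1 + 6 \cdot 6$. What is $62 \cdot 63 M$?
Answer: $164052$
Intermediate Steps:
$M = 42$ ($M = 7 + \left(-1 + 6 \cdot 6\right) = 7 + \left(-1 + 36\right) = 7 + 35 = 42$)
$62 \cdot 63 M = 62 \cdot 63 \cdot 42 = 3906 \cdot 42 = 164052$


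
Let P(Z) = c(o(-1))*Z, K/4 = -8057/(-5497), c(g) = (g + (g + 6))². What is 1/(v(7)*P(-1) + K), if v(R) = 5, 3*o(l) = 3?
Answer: -5497/1726812 ≈ -0.0031833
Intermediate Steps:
o(l) = 1 (o(l) = (⅓)*3 = 1)
c(g) = (6 + 2*g)² (c(g) = (g + (6 + g))² = (6 + 2*g)²)
K = 32228/5497 (K = 4*(-8057/(-5497)) = 4*(-8057*(-1/5497)) = 4*(8057/5497) = 32228/5497 ≈ 5.8628)
P(Z) = 64*Z (P(Z) = (4*(3 + 1)²)*Z = (4*4²)*Z = (4*16)*Z = 64*Z)
1/(v(7)*P(-1) + K) = 1/(5*(64*(-1)) + 32228/5497) = 1/(5*(-64) + 32228/5497) = 1/(-320 + 32228/5497) = 1/(-1726812/5497) = -5497/1726812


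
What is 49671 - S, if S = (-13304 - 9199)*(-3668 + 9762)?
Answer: 137182953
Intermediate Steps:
S = -137133282 (S = -22503*6094 = -137133282)
49671 - S = 49671 - 1*(-137133282) = 49671 + 137133282 = 137182953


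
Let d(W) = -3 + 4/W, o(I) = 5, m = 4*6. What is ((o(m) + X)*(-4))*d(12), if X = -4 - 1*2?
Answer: -32/3 ≈ -10.667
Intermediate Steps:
X = -6 (X = -4 - 2 = -6)
m = 24
((o(m) + X)*(-4))*d(12) = ((5 - 6)*(-4))*(-3 + 4/12) = (-1*(-4))*(-3 + 4*(1/12)) = 4*(-3 + ⅓) = 4*(-8/3) = -32/3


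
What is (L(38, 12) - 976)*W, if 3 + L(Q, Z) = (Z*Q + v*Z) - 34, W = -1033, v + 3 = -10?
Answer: 736529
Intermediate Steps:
v = -13 (v = -3 - 10 = -13)
L(Q, Z) = -37 - 13*Z + Q*Z (L(Q, Z) = -3 + ((Z*Q - 13*Z) - 34) = -3 + ((Q*Z - 13*Z) - 34) = -3 + ((-13*Z + Q*Z) - 34) = -3 + (-34 - 13*Z + Q*Z) = -37 - 13*Z + Q*Z)
(L(38, 12) - 976)*W = ((-37 - 13*12 + 38*12) - 976)*(-1033) = ((-37 - 156 + 456) - 976)*(-1033) = (263 - 976)*(-1033) = -713*(-1033) = 736529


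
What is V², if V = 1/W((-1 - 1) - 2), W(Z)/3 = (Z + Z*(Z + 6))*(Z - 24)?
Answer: 1/1016064 ≈ 9.8419e-7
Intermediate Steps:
W(Z) = 3*(-24 + Z)*(Z + Z*(6 + Z)) (W(Z) = 3*((Z + Z*(Z + 6))*(Z - 24)) = 3*((Z + Z*(6 + Z))*(-24 + Z)) = 3*((-24 + Z)*(Z + Z*(6 + Z))) = 3*(-24 + Z)*(Z + Z*(6 + Z)))
V = 1/1008 (V = 1/(3*((-1 - 1) - 2)*(-168 + ((-1 - 1) - 2)² - 17*((-1 - 1) - 2))) = 1/(3*(-2 - 2)*(-168 + (-2 - 2)² - 17*(-2 - 2))) = 1/(3*(-4)*(-168 + (-4)² - 17*(-4))) = 1/(3*(-4)*(-168 + 16 + 68)) = 1/(3*(-4)*(-84)) = 1/1008 ≈ 0.00099206)
V² = (1/1008)² = 1/1016064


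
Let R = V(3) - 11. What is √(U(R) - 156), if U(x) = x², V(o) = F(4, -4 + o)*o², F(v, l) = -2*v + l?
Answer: 2*√2077 ≈ 91.148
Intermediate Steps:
F(v, l) = l - 2*v
V(o) = o²*(-12 + o) (V(o) = ((-4 + o) - 2*4)*o² = ((-4 + o) - 8)*o² = (-12 + o)*o² = o²*(-12 + o))
R = -92 (R = 3²*(-12 + 3) - 11 = 9*(-9) - 11 = -81 - 11 = -92)
√(U(R) - 156) = √((-92)² - 156) = √(8464 - 156) = √8308 = 2*√2077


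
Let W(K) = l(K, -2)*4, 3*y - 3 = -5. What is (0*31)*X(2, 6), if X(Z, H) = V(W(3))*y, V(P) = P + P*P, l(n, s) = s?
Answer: 0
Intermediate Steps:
y = -2/3 (y = 1 + (1/3)*(-5) = 1 - 5/3 = -2/3 ≈ -0.66667)
W(K) = -8 (W(K) = -2*4 = -8)
V(P) = P + P**2
X(Z, H) = -112/3 (X(Z, H) = -8*(1 - 8)*(-2/3) = -8*(-7)*(-2/3) = 56*(-2/3) = -112/3)
(0*31)*X(2, 6) = (0*31)*(-112/3) = 0*(-112/3) = 0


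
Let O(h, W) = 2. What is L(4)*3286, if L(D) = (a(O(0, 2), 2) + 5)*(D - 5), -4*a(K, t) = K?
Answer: -14787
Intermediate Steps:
a(K, t) = -K/4
L(D) = -45/2 + 9*D/2 (L(D) = (-1/4*2 + 5)*(D - 5) = (-1/2 + 5)*(-5 + D) = 9*(-5 + D)/2 = -45/2 + 9*D/2)
L(4)*3286 = (-45/2 + (9/2)*4)*3286 = (-45/2 + 18)*3286 = -9/2*3286 = -14787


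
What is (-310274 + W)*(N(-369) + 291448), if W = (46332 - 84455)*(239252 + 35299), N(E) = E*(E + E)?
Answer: -5900990764357190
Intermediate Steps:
N(E) = 2*E² (N(E) = E*(2*E) = 2*E²)
W = -10466707773 (W = -38123*274551 = -10466707773)
(-310274 + W)*(N(-369) + 291448) = (-310274 - 10466707773)*(2*(-369)² + 291448) = -10467018047*(2*136161 + 291448) = -10467018047*(272322 + 291448) = -10467018047*563770 = -5900990764357190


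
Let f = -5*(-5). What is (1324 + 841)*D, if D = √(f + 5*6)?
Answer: 2165*√55 ≈ 16056.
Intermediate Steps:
f = 25
D = √55 (D = √(25 + 5*6) = √(25 + 30) = √55 ≈ 7.4162)
(1324 + 841)*D = (1324 + 841)*√55 = 2165*√55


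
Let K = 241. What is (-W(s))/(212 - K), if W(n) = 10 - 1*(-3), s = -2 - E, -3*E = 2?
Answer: 13/29 ≈ 0.44828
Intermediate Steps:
E = -2/3 (E = -1/3*2 = -2/3 ≈ -0.66667)
s = -4/3 (s = -2 - 1*(-2/3) = -2 + 2/3 = -4/3 ≈ -1.3333)
W(n) = 13 (W(n) = 10 + 3 = 13)
(-W(s))/(212 - K) = (-1*13)/(212 - 1*241) = -13/(212 - 241) = -13/(-29) = -13*(-1/29) = 13/29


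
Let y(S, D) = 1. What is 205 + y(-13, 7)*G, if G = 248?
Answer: 453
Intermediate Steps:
205 + y(-13, 7)*G = 205 + 1*248 = 205 + 248 = 453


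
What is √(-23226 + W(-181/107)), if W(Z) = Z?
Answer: I*√265933841/107 ≈ 152.41*I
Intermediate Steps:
√(-23226 + W(-181/107)) = √(-23226 - 181/107) = √(-2485363/107) = I*√265933841/107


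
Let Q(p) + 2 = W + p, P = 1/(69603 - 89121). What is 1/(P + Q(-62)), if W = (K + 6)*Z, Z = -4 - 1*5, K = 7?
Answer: -19518/3532759 ≈ -0.0055249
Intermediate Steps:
Z = -9 (Z = -4 - 5 = -9)
P = -1/19518 (P = 1/(-19518) = -1/19518 ≈ -5.1235e-5)
W = -117 (W = (7 + 6)*(-9) = 13*(-9) = -117)
Q(p) = -119 + p (Q(p) = -2 + (-117 + p) = -119 + p)
1/(P + Q(-62)) = 1/(-1/19518 + (-119 - 62)) = 1/(-1/19518 - 181) = 1/(-3532759/19518) = -19518/3532759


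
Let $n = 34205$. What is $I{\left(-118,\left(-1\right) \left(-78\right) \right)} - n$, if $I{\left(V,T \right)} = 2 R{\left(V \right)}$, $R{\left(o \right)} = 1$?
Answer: $-34203$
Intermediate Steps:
$I{\left(V,T \right)} = 2$ ($I{\left(V,T \right)} = 2 \cdot 1 = 2$)
$I{\left(-118,\left(-1\right) \left(-78\right) \right)} - n = 2 - 34205 = -34203$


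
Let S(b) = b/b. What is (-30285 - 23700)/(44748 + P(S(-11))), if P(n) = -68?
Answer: -10797/8936 ≈ -1.2083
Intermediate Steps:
S(b) = 1
(-30285 - 23700)/(44748 + P(S(-11))) = (-30285 - 23700)/(44748 - 68) = -53985/44680 = -53985*1/44680 = -10797/8936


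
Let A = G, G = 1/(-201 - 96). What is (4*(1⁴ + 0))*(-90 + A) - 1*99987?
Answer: -29803063/297 ≈ -1.0035e+5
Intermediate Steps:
G = -1/297 (G = 1/(-297) = -1/297 ≈ -0.0033670)
A = -1/297 ≈ -0.0033670
(4*(1⁴ + 0))*(-90 + A) - 1*99987 = (4*(1⁴ + 0))*(-90 - 1/297) - 1*99987 = (4*(1 + 0))*(-26731/297) - 99987 = (4*1)*(-26731/297) - 99987 = 4*(-26731/297) - 99987 = -106924/297 - 99987 = -29803063/297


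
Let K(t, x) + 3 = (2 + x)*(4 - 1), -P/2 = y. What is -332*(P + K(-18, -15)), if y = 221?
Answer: 160688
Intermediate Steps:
P = -442 (P = -2*221 = -442)
K(t, x) = 3 + 3*x (K(t, x) = -3 + (2 + x)*(4 - 1) = -3 + (2 + x)*3 = -3 + (6 + 3*x) = 3 + 3*x)
-332*(P + K(-18, -15)) = -332*(-442 + (3 + 3*(-15))) = -332*(-442 + (3 - 45)) = -332*(-442 - 42) = -332*(-484) = 160688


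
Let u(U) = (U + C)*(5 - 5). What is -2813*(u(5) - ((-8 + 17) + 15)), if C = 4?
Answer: 67512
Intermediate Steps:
u(U) = 0 (u(U) = (U + 4)*(5 - 5) = (4 + U)*0 = 0)
-2813*(u(5) - ((-8 + 17) + 15)) = -2813*(0 - ((-8 + 17) + 15)) = -2813*(0 - (9 + 15)) = -2813*(0 - 1*24) = -2813*(0 - 24) = -2813*(-24) = 67512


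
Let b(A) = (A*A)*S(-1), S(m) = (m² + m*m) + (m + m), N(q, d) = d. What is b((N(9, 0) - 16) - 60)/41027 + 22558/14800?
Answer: 11279/7400 ≈ 1.5242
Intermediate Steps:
S(m) = 2*m + 2*m² (S(m) = (m² + m²) + 2*m = 2*m² + 2*m = 2*m + 2*m²)
b(A) = 0 (b(A) = (A*A)*(2*(-1)*(1 - 1)) = A²*(2*(-1)*0) = A²*0 = 0)
b((N(9, 0) - 16) - 60)/41027 + 22558/14800 = 0/41027 + 22558/14800 = 0*(1/41027) + 22558*(1/14800) = 0 + 11279/7400 = 11279/7400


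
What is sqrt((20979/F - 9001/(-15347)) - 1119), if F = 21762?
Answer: I*sqrt(170979864293884906)/12369682 ≈ 33.428*I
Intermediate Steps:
sqrt((20979/F - 9001/(-15347)) - 1119) = sqrt((20979/21762 - 9001/(-15347)) - 1119) = sqrt((20979*(1/21762) - 9001*(-1/15347)) - 1119) = sqrt((777/806 + 9001/15347) - 1119) = sqrt(19179425/12369682 - 1119) = sqrt(-13822494733/12369682) = I*sqrt(170979864293884906)/12369682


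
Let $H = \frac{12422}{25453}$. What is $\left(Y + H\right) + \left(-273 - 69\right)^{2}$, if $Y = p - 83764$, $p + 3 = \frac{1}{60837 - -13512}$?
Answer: $\frac{62823095593840}{1892405097} \approx 33198.0$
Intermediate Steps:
$p = - \frac{223046}{74349}$ ($p = -3 + \frac{1}{60837 - -13512} = -3 + \frac{1}{60837 + 13512} = -3 + \frac{1}{74349} = - \frac{223046}{74349} \approx -3.0$)
$H = \frac{12422}{25453}$ ($H = 12422 \cdot \frac{1}{25453} = \frac{12422}{25453} \approx 0.48804$)
$Y = - \frac{6227992682}{74349}$ ($Y = - \frac{223046}{74349} - 83764 = - \frac{6227992682}{74349} \approx -83767.0$)
$\left(Y + H\right) + \left(-273 - 69\right)^{2} = \left(- \frac{6227992682}{74349} + \frac{12422}{25453}\right) + \left(-273 - 69\right)^{2} = - \frac{158520174171668}{1892405097} + \left(-342\right)^{2} = - \frac{158520174171668}{1892405097} + 116964 = \frac{62823095593840}{1892405097}$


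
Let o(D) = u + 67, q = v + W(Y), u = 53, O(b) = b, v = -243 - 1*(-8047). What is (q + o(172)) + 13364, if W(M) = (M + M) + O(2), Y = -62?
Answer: 21166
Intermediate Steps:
v = 7804 (v = -243 + 8047 = 7804)
W(M) = 2 + 2*M (W(M) = (M + M) + 2 = 2*M + 2 = 2 + 2*M)
q = 7682 (q = 7804 + (2 + 2*(-62)) = 7804 + (2 - 124) = 7804 - 122 = 7682)
o(D) = 120 (o(D) = 53 + 67 = 120)
(q + o(172)) + 13364 = (7682 + 120) + 13364 = 7802 + 13364 = 21166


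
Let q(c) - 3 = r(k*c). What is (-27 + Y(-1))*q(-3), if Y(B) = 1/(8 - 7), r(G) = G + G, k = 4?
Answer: 546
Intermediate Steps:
r(G) = 2*G
q(c) = 3 + 8*c (q(c) = 3 + 2*(4*c) = 3 + 8*c)
Y(B) = 1 (Y(B) = 1/1 = 1)
(-27 + Y(-1))*q(-3) = (-27 + 1)*(3 + 8*(-3)) = -26*(3 - 24) = -26*(-21) = 546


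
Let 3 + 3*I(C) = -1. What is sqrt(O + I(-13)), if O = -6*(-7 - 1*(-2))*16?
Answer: 2*sqrt(1077)/3 ≈ 21.878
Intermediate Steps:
I(C) = -4/3 (I(C) = -1 + (1/3)*(-1) = -1 - 1/3 = -4/3)
O = 480 (O = -6*(-7 + 2)*16 = -6*(-5)*16 = 30*16 = 480)
sqrt(O + I(-13)) = sqrt(480 - 4/3) = sqrt(1436/3) = 2*sqrt(1077)/3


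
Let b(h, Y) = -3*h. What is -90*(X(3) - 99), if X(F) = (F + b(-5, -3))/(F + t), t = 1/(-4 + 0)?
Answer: 91530/11 ≈ 8320.9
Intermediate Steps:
t = -1/4 (t = 1/(-4) = -1/4 ≈ -0.25000)
X(F) = (15 + F)/(-1/4 + F) (X(F) = (F - 3*(-5))/(F - 1/4) = (F + 15)/(-1/4 + F) = (15 + F)/(-1/4 + F))
-90*(X(3) - 99) = -90*(4*(15 + 3)/(-1 + 4*3) - 99) = -90*(4*18/(-1 + 12) - 99) = -90*(4*18/11 - 99) = -90*(4*(1/11)*18 - 99) = -90*(72/11 - 99) = -90*(-1017/11) = 91530/11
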